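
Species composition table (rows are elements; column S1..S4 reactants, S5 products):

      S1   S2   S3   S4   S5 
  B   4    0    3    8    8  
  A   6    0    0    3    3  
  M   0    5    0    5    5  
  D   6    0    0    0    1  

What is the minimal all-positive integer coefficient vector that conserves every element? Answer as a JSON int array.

Coefficients: [1, 2, 4, 4, 6]

B: 1·4+2·0+4·3+4·8 = 48 | 6·8 = 48
A: 1·6+2·0+4·0+4·3 = 18 | 6·3 = 18
M: 1·0+2·5+4·0+4·5 = 30 | 6·5 = 30
D: 1·6+2·0+4·0+4·0 = 6 | 6·1 = 6
gcd(1,2,4,4,6) = 1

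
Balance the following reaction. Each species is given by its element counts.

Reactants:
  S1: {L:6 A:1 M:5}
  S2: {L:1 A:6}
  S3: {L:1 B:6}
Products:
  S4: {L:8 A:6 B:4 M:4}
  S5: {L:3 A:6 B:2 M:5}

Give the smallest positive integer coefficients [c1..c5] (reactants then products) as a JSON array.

L: 6·6+6·1+4·1 = 46 | 5·8+2·3 = 46
A: 6·1+6·6+4·0 = 42 | 5·6+2·6 = 42
B: 6·0+6·0+4·6 = 24 | 5·4+2·2 = 24
M: 6·5+6·0+4·0 = 30 | 5·4+2·5 = 30
gcd(6,6,4,5,2) = 1

Coefficients: [6, 6, 4, 5, 2]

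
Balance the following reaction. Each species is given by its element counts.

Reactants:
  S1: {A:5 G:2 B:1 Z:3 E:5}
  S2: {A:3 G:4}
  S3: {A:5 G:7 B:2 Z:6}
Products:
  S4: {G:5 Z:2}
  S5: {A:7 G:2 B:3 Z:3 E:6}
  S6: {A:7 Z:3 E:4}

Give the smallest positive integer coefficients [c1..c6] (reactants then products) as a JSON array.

Coefficients: [4, 1, 1, 3, 2, 2]

A: 4·5+1·3+1·5 = 28 | 3·0+2·7+2·7 = 28
G: 4·2+1·4+1·7 = 19 | 3·5+2·2+2·0 = 19
B: 4·1+1·0+1·2 = 6 | 3·0+2·3+2·0 = 6
Z: 4·3+1·0+1·6 = 18 | 3·2+2·3+2·3 = 18
E: 4·5+1·0+1·0 = 20 | 3·0+2·6+2·4 = 20
gcd(4,1,1,3,2,2) = 1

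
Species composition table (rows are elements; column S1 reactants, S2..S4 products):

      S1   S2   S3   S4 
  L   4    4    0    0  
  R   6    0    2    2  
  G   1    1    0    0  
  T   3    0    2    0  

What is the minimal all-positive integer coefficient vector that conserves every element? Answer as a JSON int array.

L: 2·4 = 8 | 2·4+3·0+3·0 = 8
R: 2·6 = 12 | 2·0+3·2+3·2 = 12
G: 2·1 = 2 | 2·1+3·0+3·0 = 2
T: 2·3 = 6 | 2·0+3·2+3·0 = 6
gcd(2,2,3,3) = 1

Coefficients: [2, 2, 3, 3]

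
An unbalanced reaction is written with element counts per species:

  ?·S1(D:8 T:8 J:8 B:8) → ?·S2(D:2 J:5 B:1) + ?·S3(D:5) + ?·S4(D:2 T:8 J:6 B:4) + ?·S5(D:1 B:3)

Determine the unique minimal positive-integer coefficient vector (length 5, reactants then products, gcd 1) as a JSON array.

Coefficients: [5, 2, 4, 5, 6]

D: 5·8 = 40 | 2·2+4·5+5·2+6·1 = 40
T: 5·8 = 40 | 2·0+4·0+5·8+6·0 = 40
J: 5·8 = 40 | 2·5+4·0+5·6+6·0 = 40
B: 5·8 = 40 | 2·1+4·0+5·4+6·3 = 40
gcd(5,2,4,5,6) = 1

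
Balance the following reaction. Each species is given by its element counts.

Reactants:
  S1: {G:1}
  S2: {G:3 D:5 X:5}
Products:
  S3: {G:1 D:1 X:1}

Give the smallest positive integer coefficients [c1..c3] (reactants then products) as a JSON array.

G: 2·1+1·3 = 5 | 5·1 = 5
D: 2·0+1·5 = 5 | 5·1 = 5
X: 2·0+1·5 = 5 | 5·1 = 5
gcd(2,1,5) = 1

Coefficients: [2, 1, 5]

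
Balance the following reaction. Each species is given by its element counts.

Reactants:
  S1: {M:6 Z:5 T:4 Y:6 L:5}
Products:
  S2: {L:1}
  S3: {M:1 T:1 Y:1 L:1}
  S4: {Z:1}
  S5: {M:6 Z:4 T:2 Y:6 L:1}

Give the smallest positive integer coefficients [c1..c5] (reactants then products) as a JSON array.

Coefficients: [2, 3, 6, 6, 1]

M: 2·6 = 12 | 3·0+6·1+6·0+1·6 = 12
Z: 2·5 = 10 | 3·0+6·0+6·1+1·4 = 10
T: 2·4 = 8 | 3·0+6·1+6·0+1·2 = 8
Y: 2·6 = 12 | 3·0+6·1+6·0+1·6 = 12
L: 2·5 = 10 | 3·1+6·1+6·0+1·1 = 10
gcd(2,3,6,6,1) = 1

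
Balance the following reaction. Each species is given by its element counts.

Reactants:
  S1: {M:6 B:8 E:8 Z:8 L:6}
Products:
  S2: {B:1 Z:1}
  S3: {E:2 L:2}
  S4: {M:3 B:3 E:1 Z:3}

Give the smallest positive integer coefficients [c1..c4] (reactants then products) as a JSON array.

Coefficients: [1, 2, 3, 2]

M: 1·6 = 6 | 2·0+3·0+2·3 = 6
B: 1·8 = 8 | 2·1+3·0+2·3 = 8
E: 1·8 = 8 | 2·0+3·2+2·1 = 8
Z: 1·8 = 8 | 2·1+3·0+2·3 = 8
L: 1·6 = 6 | 2·0+3·2+2·0 = 6
gcd(1,2,3,2) = 1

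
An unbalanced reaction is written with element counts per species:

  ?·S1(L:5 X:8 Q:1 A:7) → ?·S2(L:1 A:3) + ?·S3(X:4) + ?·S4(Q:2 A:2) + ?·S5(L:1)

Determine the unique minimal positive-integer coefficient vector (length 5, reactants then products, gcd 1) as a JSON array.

L: 2·5 = 10 | 4·1+4·0+1·0+6·1 = 10
X: 2·8 = 16 | 4·0+4·4+1·0+6·0 = 16
Q: 2·1 = 2 | 4·0+4·0+1·2+6·0 = 2
A: 2·7 = 14 | 4·3+4·0+1·2+6·0 = 14
gcd(2,4,4,1,6) = 1

Coefficients: [2, 4, 4, 1, 6]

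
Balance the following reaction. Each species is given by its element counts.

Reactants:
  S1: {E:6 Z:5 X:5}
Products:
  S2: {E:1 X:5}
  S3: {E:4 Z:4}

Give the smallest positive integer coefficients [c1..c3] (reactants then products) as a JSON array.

Coefficients: [4, 4, 5]

E: 4·6 = 24 | 4·1+5·4 = 24
Z: 4·5 = 20 | 4·0+5·4 = 20
X: 4·5 = 20 | 4·5+5·0 = 20
gcd(4,4,5) = 1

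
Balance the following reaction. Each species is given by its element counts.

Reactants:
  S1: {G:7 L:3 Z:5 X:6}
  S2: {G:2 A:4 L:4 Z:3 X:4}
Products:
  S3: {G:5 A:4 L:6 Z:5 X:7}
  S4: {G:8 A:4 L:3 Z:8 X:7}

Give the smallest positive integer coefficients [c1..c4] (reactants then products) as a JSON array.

G: 3·7+6·2 = 33 | 5·5+1·8 = 33
A: 3·0+6·4 = 24 | 5·4+1·4 = 24
L: 3·3+6·4 = 33 | 5·6+1·3 = 33
Z: 3·5+6·3 = 33 | 5·5+1·8 = 33
X: 3·6+6·4 = 42 | 5·7+1·7 = 42
gcd(3,6,5,1) = 1

Coefficients: [3, 6, 5, 1]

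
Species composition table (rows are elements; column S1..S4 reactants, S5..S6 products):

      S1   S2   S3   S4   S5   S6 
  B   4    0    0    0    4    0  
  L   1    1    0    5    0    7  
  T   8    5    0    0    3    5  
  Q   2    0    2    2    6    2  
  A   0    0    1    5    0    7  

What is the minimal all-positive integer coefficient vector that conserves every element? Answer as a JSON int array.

Coefficients: [3, 2, 5, 6, 3, 5]

B: 3·4+2·0+5·0+6·0 = 12 | 3·4+5·0 = 12
L: 3·1+2·1+5·0+6·5 = 35 | 3·0+5·7 = 35
T: 3·8+2·5+5·0+6·0 = 34 | 3·3+5·5 = 34
Q: 3·2+2·0+5·2+6·2 = 28 | 3·6+5·2 = 28
A: 3·0+2·0+5·1+6·5 = 35 | 3·0+5·7 = 35
gcd(3,2,5,6,3,5) = 1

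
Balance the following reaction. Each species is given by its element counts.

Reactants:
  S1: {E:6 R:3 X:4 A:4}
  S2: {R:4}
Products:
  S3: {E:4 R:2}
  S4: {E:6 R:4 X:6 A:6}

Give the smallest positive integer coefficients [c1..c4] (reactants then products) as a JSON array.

Coefficients: [6, 1, 3, 4]

E: 6·6+1·0 = 36 | 3·4+4·6 = 36
R: 6·3+1·4 = 22 | 3·2+4·4 = 22
X: 6·4+1·0 = 24 | 3·0+4·6 = 24
A: 6·4+1·0 = 24 | 3·0+4·6 = 24
gcd(6,1,3,4) = 1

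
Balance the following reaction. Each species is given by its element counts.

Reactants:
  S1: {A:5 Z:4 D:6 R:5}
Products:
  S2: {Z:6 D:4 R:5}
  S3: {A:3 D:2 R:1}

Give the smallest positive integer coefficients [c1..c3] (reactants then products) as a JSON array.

A: 3·5 = 15 | 2·0+5·3 = 15
Z: 3·4 = 12 | 2·6+5·0 = 12
D: 3·6 = 18 | 2·4+5·2 = 18
R: 3·5 = 15 | 2·5+5·1 = 15
gcd(3,2,5) = 1

Coefficients: [3, 2, 5]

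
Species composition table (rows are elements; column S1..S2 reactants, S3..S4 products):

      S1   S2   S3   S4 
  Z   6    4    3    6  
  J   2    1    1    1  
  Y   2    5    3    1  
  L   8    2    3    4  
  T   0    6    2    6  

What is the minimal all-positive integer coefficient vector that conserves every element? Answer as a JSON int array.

Z: 2·6+3·4 = 24 | 6·3+1·6 = 24
J: 2·2+3·1 = 7 | 6·1+1·1 = 7
Y: 2·2+3·5 = 19 | 6·3+1·1 = 19
L: 2·8+3·2 = 22 | 6·3+1·4 = 22
T: 2·0+3·6 = 18 | 6·2+1·6 = 18
gcd(2,3,6,1) = 1

Coefficients: [2, 3, 6, 1]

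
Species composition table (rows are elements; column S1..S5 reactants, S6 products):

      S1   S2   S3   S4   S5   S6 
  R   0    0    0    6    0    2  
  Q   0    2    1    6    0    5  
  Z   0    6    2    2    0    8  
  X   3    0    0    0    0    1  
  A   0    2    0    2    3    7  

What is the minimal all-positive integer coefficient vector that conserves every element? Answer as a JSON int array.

Coefficients: [1, 2, 5, 1, 5, 3]

R: 1·0+2·0+5·0+1·6+5·0 = 6 | 3·2 = 6
Q: 1·0+2·2+5·1+1·6+5·0 = 15 | 3·5 = 15
Z: 1·0+2·6+5·2+1·2+5·0 = 24 | 3·8 = 24
X: 1·3+2·0+5·0+1·0+5·0 = 3 | 3·1 = 3
A: 1·0+2·2+5·0+1·2+5·3 = 21 | 3·7 = 21
gcd(1,2,5,1,5,3) = 1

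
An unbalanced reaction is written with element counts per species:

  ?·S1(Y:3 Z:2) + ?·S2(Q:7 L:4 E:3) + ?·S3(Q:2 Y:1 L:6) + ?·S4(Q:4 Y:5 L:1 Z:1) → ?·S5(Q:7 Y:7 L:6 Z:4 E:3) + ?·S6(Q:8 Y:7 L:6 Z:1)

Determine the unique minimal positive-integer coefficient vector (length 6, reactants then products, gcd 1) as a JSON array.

Q: 5·0+3·7+4·2+6·4 = 53 | 3·7+4·8 = 53
Y: 5·3+3·0+4·1+6·5 = 49 | 3·7+4·7 = 49
L: 5·0+3·4+4·6+6·1 = 42 | 3·6+4·6 = 42
Z: 5·2+3·0+4·0+6·1 = 16 | 3·4+4·1 = 16
E: 5·0+3·3+4·0+6·0 = 9 | 3·3+4·0 = 9
gcd(5,3,4,6,3,4) = 1

Coefficients: [5, 3, 4, 6, 3, 4]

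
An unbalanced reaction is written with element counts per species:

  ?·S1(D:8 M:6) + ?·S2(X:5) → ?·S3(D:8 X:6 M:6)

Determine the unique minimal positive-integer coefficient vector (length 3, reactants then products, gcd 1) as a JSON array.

Coefficients: [5, 6, 5]

D: 5·8+6·0 = 40 | 5·8 = 40
X: 5·0+6·5 = 30 | 5·6 = 30
M: 5·6+6·0 = 30 | 5·6 = 30
gcd(5,6,5) = 1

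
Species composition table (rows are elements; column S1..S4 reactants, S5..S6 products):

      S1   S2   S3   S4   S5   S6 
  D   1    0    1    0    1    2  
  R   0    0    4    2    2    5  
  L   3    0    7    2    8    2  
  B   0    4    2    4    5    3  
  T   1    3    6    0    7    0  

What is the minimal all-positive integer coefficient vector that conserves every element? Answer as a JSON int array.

Coefficients: [6, 4, 4, 3, 6, 2]

D: 6·1+4·0+4·1+3·0 = 10 | 6·1+2·2 = 10
R: 6·0+4·0+4·4+3·2 = 22 | 6·2+2·5 = 22
L: 6·3+4·0+4·7+3·2 = 52 | 6·8+2·2 = 52
B: 6·0+4·4+4·2+3·4 = 36 | 6·5+2·3 = 36
T: 6·1+4·3+4·6+3·0 = 42 | 6·7+2·0 = 42
gcd(6,4,4,3,6,2) = 1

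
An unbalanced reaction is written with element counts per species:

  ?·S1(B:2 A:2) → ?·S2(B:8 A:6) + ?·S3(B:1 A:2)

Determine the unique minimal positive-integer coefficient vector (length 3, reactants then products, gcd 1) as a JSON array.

Coefficients: [5, 1, 2]

B: 5·2 = 10 | 1·8+2·1 = 10
A: 5·2 = 10 | 1·6+2·2 = 10
gcd(5,1,2) = 1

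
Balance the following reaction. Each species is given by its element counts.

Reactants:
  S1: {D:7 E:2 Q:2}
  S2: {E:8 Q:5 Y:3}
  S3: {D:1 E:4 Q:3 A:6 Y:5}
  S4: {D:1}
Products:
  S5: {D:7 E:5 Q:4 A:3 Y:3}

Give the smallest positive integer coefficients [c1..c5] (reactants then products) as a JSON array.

Coefficients: [5, 1, 3, 4, 6]

D: 5·7+1·0+3·1+4·1 = 42 | 6·7 = 42
E: 5·2+1·8+3·4+4·0 = 30 | 6·5 = 30
Q: 5·2+1·5+3·3+4·0 = 24 | 6·4 = 24
A: 5·0+1·0+3·6+4·0 = 18 | 6·3 = 18
Y: 5·0+1·3+3·5+4·0 = 18 | 6·3 = 18
gcd(5,1,3,4,6) = 1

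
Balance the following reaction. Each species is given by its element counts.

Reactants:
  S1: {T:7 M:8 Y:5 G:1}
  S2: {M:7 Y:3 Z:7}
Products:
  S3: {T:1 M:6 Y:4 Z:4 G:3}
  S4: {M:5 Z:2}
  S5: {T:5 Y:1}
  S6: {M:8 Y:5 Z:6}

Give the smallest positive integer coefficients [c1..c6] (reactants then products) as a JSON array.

Coefficients: [3, 6, 1, 4, 4, 5]

T: 3·7+6·0 = 21 | 1·1+4·0+4·5+5·0 = 21
M: 3·8+6·7 = 66 | 1·6+4·5+4·0+5·8 = 66
Y: 3·5+6·3 = 33 | 1·4+4·0+4·1+5·5 = 33
Z: 3·0+6·7 = 42 | 1·4+4·2+4·0+5·6 = 42
G: 3·1+6·0 = 3 | 1·3+4·0+4·0+5·0 = 3
gcd(3,6,1,4,4,5) = 1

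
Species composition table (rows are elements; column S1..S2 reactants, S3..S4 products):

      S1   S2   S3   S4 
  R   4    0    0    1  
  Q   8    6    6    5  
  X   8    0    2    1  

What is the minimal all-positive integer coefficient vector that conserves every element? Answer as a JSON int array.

R: 1·4+4·0 = 4 | 2·0+4·1 = 4
Q: 1·8+4·6 = 32 | 2·6+4·5 = 32
X: 1·8+4·0 = 8 | 2·2+4·1 = 8
gcd(1,4,2,4) = 1

Coefficients: [1, 4, 2, 4]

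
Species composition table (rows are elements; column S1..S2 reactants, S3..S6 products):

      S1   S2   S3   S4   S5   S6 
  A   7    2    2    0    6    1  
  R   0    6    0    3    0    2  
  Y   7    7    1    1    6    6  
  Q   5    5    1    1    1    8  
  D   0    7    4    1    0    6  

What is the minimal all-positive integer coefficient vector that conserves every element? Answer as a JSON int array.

Coefficients: [3, 4, 1, 6, 4, 3]

A: 3·7+4·2 = 29 | 1·2+6·0+4·6+3·1 = 29
R: 3·0+4·6 = 24 | 1·0+6·3+4·0+3·2 = 24
Y: 3·7+4·7 = 49 | 1·1+6·1+4·6+3·6 = 49
Q: 3·5+4·5 = 35 | 1·1+6·1+4·1+3·8 = 35
D: 3·0+4·7 = 28 | 1·4+6·1+4·0+3·6 = 28
gcd(3,4,1,6,4,3) = 1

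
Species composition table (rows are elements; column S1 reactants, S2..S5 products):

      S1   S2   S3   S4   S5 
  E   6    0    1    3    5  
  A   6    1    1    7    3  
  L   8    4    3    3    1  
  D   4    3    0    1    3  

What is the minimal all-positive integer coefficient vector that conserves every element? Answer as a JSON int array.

Coefficients: [4, 2, 6, 1, 3]

E: 4·6 = 24 | 2·0+6·1+1·3+3·5 = 24
A: 4·6 = 24 | 2·1+6·1+1·7+3·3 = 24
L: 4·8 = 32 | 2·4+6·3+1·3+3·1 = 32
D: 4·4 = 16 | 2·3+6·0+1·1+3·3 = 16
gcd(4,2,6,1,3) = 1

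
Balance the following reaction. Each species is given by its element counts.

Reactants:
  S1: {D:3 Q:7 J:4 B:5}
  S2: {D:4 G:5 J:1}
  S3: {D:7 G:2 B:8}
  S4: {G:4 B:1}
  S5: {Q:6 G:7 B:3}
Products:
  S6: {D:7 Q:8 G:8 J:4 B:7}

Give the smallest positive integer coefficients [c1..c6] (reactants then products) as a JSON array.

D: 4·3+4·4+1·7+1·0+2·0 = 35 | 5·7 = 35
Q: 4·7+4·0+1·0+1·0+2·6 = 40 | 5·8 = 40
G: 4·0+4·5+1·2+1·4+2·7 = 40 | 5·8 = 40
J: 4·4+4·1+1·0+1·0+2·0 = 20 | 5·4 = 20
B: 4·5+4·0+1·8+1·1+2·3 = 35 | 5·7 = 35
gcd(4,4,1,1,2,5) = 1

Coefficients: [4, 4, 1, 1, 2, 5]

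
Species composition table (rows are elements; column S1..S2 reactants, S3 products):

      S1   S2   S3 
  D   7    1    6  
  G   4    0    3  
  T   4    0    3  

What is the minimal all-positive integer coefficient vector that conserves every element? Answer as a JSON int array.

Coefficients: [3, 3, 4]

D: 3·7+3·1 = 24 | 4·6 = 24
G: 3·4+3·0 = 12 | 4·3 = 12
T: 3·4+3·0 = 12 | 4·3 = 12
gcd(3,3,4) = 1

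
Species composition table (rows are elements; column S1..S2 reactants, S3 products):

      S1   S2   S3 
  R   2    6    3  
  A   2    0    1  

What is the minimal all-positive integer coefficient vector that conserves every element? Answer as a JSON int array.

Coefficients: [3, 2, 6]

R: 3·2+2·6 = 18 | 6·3 = 18
A: 3·2+2·0 = 6 | 6·1 = 6
gcd(3,2,6) = 1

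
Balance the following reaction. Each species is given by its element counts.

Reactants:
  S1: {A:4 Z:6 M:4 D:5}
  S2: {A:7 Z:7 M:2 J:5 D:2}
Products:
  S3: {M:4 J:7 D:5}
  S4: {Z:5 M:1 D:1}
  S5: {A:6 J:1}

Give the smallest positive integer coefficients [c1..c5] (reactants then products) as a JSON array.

Coefficients: [1, 2, 1, 4, 3]

A: 1·4+2·7 = 18 | 1·0+4·0+3·6 = 18
Z: 1·6+2·7 = 20 | 1·0+4·5+3·0 = 20
M: 1·4+2·2 = 8 | 1·4+4·1+3·0 = 8
J: 1·0+2·5 = 10 | 1·7+4·0+3·1 = 10
D: 1·5+2·2 = 9 | 1·5+4·1+3·0 = 9
gcd(1,2,1,4,3) = 1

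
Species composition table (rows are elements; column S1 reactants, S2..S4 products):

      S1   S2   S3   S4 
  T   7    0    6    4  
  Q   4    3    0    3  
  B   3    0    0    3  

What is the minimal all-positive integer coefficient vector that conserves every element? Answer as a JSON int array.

T: 6·7 = 42 | 2·0+3·6+6·4 = 42
Q: 6·4 = 24 | 2·3+3·0+6·3 = 24
B: 6·3 = 18 | 2·0+3·0+6·3 = 18
gcd(6,2,3,6) = 1

Coefficients: [6, 2, 3, 6]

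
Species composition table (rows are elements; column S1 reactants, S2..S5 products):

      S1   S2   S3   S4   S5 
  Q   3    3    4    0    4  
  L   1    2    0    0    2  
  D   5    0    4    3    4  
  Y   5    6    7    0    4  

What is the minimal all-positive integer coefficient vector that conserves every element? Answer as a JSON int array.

Q: 6·3 = 18 | 2·3+2·4+6·0+1·4 = 18
L: 6·1 = 6 | 2·2+2·0+6·0+1·2 = 6
D: 6·5 = 30 | 2·0+2·4+6·3+1·4 = 30
Y: 6·5 = 30 | 2·6+2·7+6·0+1·4 = 30
gcd(6,2,2,6,1) = 1

Coefficients: [6, 2, 2, 6, 1]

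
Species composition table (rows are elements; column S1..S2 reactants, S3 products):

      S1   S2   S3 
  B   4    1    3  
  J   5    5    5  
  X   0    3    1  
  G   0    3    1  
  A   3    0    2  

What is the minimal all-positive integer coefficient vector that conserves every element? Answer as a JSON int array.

Coefficients: [2, 1, 3]

B: 2·4+1·1 = 9 | 3·3 = 9
J: 2·5+1·5 = 15 | 3·5 = 15
X: 2·0+1·3 = 3 | 3·1 = 3
G: 2·0+1·3 = 3 | 3·1 = 3
A: 2·3+1·0 = 6 | 3·2 = 6
gcd(2,1,3) = 1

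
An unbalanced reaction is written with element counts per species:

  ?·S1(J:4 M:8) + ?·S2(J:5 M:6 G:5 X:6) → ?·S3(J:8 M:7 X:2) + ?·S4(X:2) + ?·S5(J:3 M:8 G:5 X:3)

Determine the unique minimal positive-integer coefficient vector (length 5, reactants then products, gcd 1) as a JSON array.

J: 5·4+6·5 = 50 | 4·8+5·0+6·3 = 50
M: 5·8+6·6 = 76 | 4·7+5·0+6·8 = 76
G: 5·0+6·5 = 30 | 4·0+5·0+6·5 = 30
X: 5·0+6·6 = 36 | 4·2+5·2+6·3 = 36
gcd(5,6,4,5,6) = 1

Coefficients: [5, 6, 4, 5, 6]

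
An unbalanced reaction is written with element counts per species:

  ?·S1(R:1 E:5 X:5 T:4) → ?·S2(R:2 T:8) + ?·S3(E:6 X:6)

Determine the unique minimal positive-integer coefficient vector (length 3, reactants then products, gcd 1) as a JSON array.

Coefficients: [6, 3, 5]

R: 6·1 = 6 | 3·2+5·0 = 6
E: 6·5 = 30 | 3·0+5·6 = 30
X: 6·5 = 30 | 3·0+5·6 = 30
T: 6·4 = 24 | 3·8+5·0 = 24
gcd(6,3,5) = 1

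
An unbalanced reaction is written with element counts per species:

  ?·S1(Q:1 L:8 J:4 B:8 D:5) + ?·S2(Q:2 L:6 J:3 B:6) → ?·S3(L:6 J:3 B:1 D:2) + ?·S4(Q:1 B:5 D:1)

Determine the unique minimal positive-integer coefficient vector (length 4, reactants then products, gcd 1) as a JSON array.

Q: 3·1+1·2 = 5 | 5·0+5·1 = 5
L: 3·8+1·6 = 30 | 5·6+5·0 = 30
J: 3·4+1·3 = 15 | 5·3+5·0 = 15
B: 3·8+1·6 = 30 | 5·1+5·5 = 30
D: 3·5+1·0 = 15 | 5·2+5·1 = 15
gcd(3,1,5,5) = 1

Coefficients: [3, 1, 5, 5]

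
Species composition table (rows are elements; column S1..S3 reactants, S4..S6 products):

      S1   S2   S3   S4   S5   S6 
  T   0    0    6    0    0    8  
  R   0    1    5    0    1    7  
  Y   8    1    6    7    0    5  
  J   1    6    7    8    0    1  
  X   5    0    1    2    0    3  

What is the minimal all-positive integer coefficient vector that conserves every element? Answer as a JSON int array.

T: 3·0+2·0+4·6 = 24 | 5·0+1·0+3·8 = 24
R: 3·0+2·1+4·5 = 22 | 5·0+1·1+3·7 = 22
Y: 3·8+2·1+4·6 = 50 | 5·7+1·0+3·5 = 50
J: 3·1+2·6+4·7 = 43 | 5·8+1·0+3·1 = 43
X: 3·5+2·0+4·1 = 19 | 5·2+1·0+3·3 = 19
gcd(3,2,4,5,1,3) = 1

Coefficients: [3, 2, 4, 5, 1, 3]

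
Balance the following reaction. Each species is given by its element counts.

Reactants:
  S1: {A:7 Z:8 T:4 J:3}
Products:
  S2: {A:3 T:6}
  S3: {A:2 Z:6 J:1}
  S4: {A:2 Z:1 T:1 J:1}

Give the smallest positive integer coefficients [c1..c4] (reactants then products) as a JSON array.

A: 3·7 = 21 | 1·3+3·2+6·2 = 21
Z: 3·8 = 24 | 1·0+3·6+6·1 = 24
T: 3·4 = 12 | 1·6+3·0+6·1 = 12
J: 3·3 = 9 | 1·0+3·1+6·1 = 9
gcd(3,1,3,6) = 1

Coefficients: [3, 1, 3, 6]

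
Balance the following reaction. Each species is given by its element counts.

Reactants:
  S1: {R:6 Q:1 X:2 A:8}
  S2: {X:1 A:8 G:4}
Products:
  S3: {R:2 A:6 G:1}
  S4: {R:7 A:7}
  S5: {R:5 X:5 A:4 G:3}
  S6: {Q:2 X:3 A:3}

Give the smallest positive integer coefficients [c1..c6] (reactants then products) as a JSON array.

Coefficients: [6, 2, 5, 3, 1, 3]

R: 6·6+2·0 = 36 | 5·2+3·7+1·5+3·0 = 36
Q: 6·1+2·0 = 6 | 5·0+3·0+1·0+3·2 = 6
X: 6·2+2·1 = 14 | 5·0+3·0+1·5+3·3 = 14
A: 6·8+2·8 = 64 | 5·6+3·7+1·4+3·3 = 64
G: 6·0+2·4 = 8 | 5·1+3·0+1·3+3·0 = 8
gcd(6,2,5,3,1,3) = 1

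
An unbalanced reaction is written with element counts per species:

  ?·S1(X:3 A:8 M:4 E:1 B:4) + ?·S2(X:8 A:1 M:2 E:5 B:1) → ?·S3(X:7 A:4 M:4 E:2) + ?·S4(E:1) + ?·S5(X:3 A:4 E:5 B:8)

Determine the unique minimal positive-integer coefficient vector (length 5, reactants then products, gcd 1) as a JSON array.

X: 3·3+4·8 = 41 | 5·7+3·0+2·3 = 41
A: 3·8+4·1 = 28 | 5·4+3·0+2·4 = 28
M: 3·4+4·2 = 20 | 5·4+3·0+2·0 = 20
E: 3·1+4·5 = 23 | 5·2+3·1+2·5 = 23
B: 3·4+4·1 = 16 | 5·0+3·0+2·8 = 16
gcd(3,4,5,3,2) = 1

Coefficients: [3, 4, 5, 3, 2]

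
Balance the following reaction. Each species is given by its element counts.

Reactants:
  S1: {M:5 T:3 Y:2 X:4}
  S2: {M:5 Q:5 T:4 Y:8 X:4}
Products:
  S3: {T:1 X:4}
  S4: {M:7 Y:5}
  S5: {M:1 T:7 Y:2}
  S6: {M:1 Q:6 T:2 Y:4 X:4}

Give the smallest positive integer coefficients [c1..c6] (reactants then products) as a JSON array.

Coefficients: [4, 6, 5, 6, 3, 5]

M: 4·5+6·5 = 50 | 5·0+6·7+3·1+5·1 = 50
Q: 4·0+6·5 = 30 | 5·0+6·0+3·0+5·6 = 30
T: 4·3+6·4 = 36 | 5·1+6·0+3·7+5·2 = 36
Y: 4·2+6·8 = 56 | 5·0+6·5+3·2+5·4 = 56
X: 4·4+6·4 = 40 | 5·4+6·0+3·0+5·4 = 40
gcd(4,6,5,6,3,5) = 1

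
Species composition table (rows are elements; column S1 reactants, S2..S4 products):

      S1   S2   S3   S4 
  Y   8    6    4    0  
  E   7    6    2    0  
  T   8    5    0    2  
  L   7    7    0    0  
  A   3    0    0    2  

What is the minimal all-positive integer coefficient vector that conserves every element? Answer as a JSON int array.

Coefficients: [2, 2, 1, 3]

Y: 2·8 = 16 | 2·6+1·4+3·0 = 16
E: 2·7 = 14 | 2·6+1·2+3·0 = 14
T: 2·8 = 16 | 2·5+1·0+3·2 = 16
L: 2·7 = 14 | 2·7+1·0+3·0 = 14
A: 2·3 = 6 | 2·0+1·0+3·2 = 6
gcd(2,2,1,3) = 1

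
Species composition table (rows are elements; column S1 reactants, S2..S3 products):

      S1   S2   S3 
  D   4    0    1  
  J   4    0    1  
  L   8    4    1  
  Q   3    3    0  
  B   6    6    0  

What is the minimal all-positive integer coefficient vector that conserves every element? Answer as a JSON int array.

Coefficients: [1, 1, 4]

D: 1·4 = 4 | 1·0+4·1 = 4
J: 1·4 = 4 | 1·0+4·1 = 4
L: 1·8 = 8 | 1·4+4·1 = 8
Q: 1·3 = 3 | 1·3+4·0 = 3
B: 1·6 = 6 | 1·6+4·0 = 6
gcd(1,1,4) = 1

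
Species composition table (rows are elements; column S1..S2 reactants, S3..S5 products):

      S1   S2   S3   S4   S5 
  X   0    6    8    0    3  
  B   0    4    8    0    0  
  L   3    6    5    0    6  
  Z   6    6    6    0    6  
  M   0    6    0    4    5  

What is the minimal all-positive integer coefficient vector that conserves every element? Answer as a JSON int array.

Coefficients: [1, 6, 3, 4, 4]

X: 1·0+6·6 = 36 | 3·8+4·0+4·3 = 36
B: 1·0+6·4 = 24 | 3·8+4·0+4·0 = 24
L: 1·3+6·6 = 39 | 3·5+4·0+4·6 = 39
Z: 1·6+6·6 = 42 | 3·6+4·0+4·6 = 42
M: 1·0+6·6 = 36 | 3·0+4·4+4·5 = 36
gcd(1,6,3,4,4) = 1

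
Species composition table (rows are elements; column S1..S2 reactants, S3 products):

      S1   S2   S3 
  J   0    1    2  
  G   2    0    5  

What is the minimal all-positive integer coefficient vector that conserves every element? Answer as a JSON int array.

J: 5·0+4·1 = 4 | 2·2 = 4
G: 5·2+4·0 = 10 | 2·5 = 10
gcd(5,4,2) = 1

Coefficients: [5, 4, 2]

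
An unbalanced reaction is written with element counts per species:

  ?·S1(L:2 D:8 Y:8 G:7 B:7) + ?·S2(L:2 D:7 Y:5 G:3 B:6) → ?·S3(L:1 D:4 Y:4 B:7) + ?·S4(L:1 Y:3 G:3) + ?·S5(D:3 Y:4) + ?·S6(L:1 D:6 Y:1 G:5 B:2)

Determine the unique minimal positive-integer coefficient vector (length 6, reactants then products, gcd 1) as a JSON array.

L: 4·2+4·2 = 16 | 6·1+5·1+2·0+5·1 = 16
D: 4·8+4·7 = 60 | 6·4+5·0+2·3+5·6 = 60
Y: 4·8+4·5 = 52 | 6·4+5·3+2·4+5·1 = 52
G: 4·7+4·3 = 40 | 6·0+5·3+2·0+5·5 = 40
B: 4·7+4·6 = 52 | 6·7+5·0+2·0+5·2 = 52
gcd(4,4,6,5,2,5) = 1

Coefficients: [4, 4, 6, 5, 2, 5]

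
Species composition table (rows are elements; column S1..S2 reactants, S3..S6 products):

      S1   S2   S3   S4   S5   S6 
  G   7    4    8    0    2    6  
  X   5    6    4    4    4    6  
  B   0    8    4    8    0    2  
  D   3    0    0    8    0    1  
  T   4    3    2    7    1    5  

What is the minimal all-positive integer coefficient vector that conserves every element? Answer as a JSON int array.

G: 6·7+5·4 = 62 | 5·8+2·0+5·2+2·6 = 62
X: 6·5+5·6 = 60 | 5·4+2·4+5·4+2·6 = 60
B: 6·0+5·8 = 40 | 5·4+2·8+5·0+2·2 = 40
D: 6·3+5·0 = 18 | 5·0+2·8+5·0+2·1 = 18
T: 6·4+5·3 = 39 | 5·2+2·7+5·1+2·5 = 39
gcd(6,5,5,2,5,2) = 1

Coefficients: [6, 5, 5, 2, 5, 2]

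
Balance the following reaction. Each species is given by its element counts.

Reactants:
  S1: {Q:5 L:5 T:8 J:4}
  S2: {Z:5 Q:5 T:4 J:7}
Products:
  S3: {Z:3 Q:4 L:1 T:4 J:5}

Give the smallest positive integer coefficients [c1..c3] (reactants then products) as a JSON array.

Coefficients: [1, 3, 5]

Z: 1·0+3·5 = 15 | 5·3 = 15
Q: 1·5+3·5 = 20 | 5·4 = 20
L: 1·5+3·0 = 5 | 5·1 = 5
T: 1·8+3·4 = 20 | 5·4 = 20
J: 1·4+3·7 = 25 | 5·5 = 25
gcd(1,3,5) = 1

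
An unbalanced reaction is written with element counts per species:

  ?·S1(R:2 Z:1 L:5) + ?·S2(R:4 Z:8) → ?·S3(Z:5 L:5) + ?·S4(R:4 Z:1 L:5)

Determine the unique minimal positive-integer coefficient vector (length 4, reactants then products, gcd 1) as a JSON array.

Coefficients: [6, 1, 2, 4]

R: 6·2+1·4 = 16 | 2·0+4·4 = 16
Z: 6·1+1·8 = 14 | 2·5+4·1 = 14
L: 6·5+1·0 = 30 | 2·5+4·5 = 30
gcd(6,1,2,4) = 1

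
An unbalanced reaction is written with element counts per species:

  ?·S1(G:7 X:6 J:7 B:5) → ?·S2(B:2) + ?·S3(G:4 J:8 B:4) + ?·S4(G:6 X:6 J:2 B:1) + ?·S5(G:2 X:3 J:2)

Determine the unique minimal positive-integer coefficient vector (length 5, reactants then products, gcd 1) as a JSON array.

G: 4·7 = 28 | 5·0+2·4+2·6+4·2 = 28
X: 4·6 = 24 | 5·0+2·0+2·6+4·3 = 24
J: 4·7 = 28 | 5·0+2·8+2·2+4·2 = 28
B: 4·5 = 20 | 5·2+2·4+2·1+4·0 = 20
gcd(4,5,2,2,4) = 1

Coefficients: [4, 5, 2, 2, 4]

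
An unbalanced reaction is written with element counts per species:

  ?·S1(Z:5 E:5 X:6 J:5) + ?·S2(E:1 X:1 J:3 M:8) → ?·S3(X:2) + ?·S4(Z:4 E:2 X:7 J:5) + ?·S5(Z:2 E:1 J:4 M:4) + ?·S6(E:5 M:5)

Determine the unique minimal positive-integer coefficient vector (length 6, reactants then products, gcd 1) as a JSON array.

Z: 6·5+5·0 = 30 | 3·0+5·4+5·2+4·0 = 30
E: 6·5+5·1 = 35 | 3·0+5·2+5·1+4·5 = 35
X: 6·6+5·1 = 41 | 3·2+5·7+5·0+4·0 = 41
J: 6·5+5·3 = 45 | 3·0+5·5+5·4+4·0 = 45
M: 6·0+5·8 = 40 | 3·0+5·0+5·4+4·5 = 40
gcd(6,5,3,5,5,4) = 1

Coefficients: [6, 5, 3, 5, 5, 4]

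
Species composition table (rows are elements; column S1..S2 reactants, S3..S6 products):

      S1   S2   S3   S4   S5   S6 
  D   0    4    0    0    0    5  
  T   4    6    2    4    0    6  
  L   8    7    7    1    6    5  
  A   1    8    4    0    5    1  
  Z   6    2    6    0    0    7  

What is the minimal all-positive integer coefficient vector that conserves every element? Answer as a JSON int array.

D: 6·0+5·4 = 20 | 3·0+6·0+6·0+4·5 = 20
T: 6·4+5·6 = 54 | 3·2+6·4+6·0+4·6 = 54
L: 6·8+5·7 = 83 | 3·7+6·1+6·6+4·5 = 83
A: 6·1+5·8 = 46 | 3·4+6·0+6·5+4·1 = 46
Z: 6·6+5·2 = 46 | 3·6+6·0+6·0+4·7 = 46
gcd(6,5,3,6,6,4) = 1

Coefficients: [6, 5, 3, 6, 6, 4]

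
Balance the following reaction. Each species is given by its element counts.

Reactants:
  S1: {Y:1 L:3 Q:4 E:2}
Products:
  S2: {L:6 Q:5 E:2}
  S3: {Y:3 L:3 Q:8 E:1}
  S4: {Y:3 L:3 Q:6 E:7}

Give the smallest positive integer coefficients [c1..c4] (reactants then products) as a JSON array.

Coefficients: [6, 2, 1, 1]

Y: 6·1 = 6 | 2·0+1·3+1·3 = 6
L: 6·3 = 18 | 2·6+1·3+1·3 = 18
Q: 6·4 = 24 | 2·5+1·8+1·6 = 24
E: 6·2 = 12 | 2·2+1·1+1·7 = 12
gcd(6,2,1,1) = 1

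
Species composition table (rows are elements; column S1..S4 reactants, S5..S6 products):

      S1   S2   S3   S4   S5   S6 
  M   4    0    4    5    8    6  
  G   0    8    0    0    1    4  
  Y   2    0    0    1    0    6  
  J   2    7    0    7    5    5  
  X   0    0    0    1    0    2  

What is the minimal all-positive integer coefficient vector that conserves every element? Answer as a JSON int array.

M: 2·4+1·0+5·4+2·5 = 38 | 4·8+1·6 = 38
G: 2·0+1·8+5·0+2·0 = 8 | 4·1+1·4 = 8
Y: 2·2+1·0+5·0+2·1 = 6 | 4·0+1·6 = 6
J: 2·2+1·7+5·0+2·7 = 25 | 4·5+1·5 = 25
X: 2·0+1·0+5·0+2·1 = 2 | 4·0+1·2 = 2
gcd(2,1,5,2,4,1) = 1

Coefficients: [2, 1, 5, 2, 4, 1]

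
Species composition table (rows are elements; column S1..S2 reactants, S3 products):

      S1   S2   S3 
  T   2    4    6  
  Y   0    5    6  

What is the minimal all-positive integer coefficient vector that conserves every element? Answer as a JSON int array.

Coefficients: [3, 6, 5]

T: 3·2+6·4 = 30 | 5·6 = 30
Y: 3·0+6·5 = 30 | 5·6 = 30
gcd(3,6,5) = 1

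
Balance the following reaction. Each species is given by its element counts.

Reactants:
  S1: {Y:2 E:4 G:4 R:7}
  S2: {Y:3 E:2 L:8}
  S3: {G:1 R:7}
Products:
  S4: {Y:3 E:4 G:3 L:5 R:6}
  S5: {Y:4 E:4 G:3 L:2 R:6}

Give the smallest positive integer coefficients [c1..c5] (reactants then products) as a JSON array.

Coefficients: [5, 4, 1, 6, 1]

Y: 5·2+4·3+1·0 = 22 | 6·3+1·4 = 22
E: 5·4+4·2+1·0 = 28 | 6·4+1·4 = 28
G: 5·4+4·0+1·1 = 21 | 6·3+1·3 = 21
L: 5·0+4·8+1·0 = 32 | 6·5+1·2 = 32
R: 5·7+4·0+1·7 = 42 | 6·6+1·6 = 42
gcd(5,4,1,6,1) = 1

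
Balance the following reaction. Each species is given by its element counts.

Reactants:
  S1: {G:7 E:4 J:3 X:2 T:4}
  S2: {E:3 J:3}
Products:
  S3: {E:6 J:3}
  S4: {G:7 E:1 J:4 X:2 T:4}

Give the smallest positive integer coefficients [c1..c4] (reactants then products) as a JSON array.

G: 3·7+5·0 = 21 | 4·0+3·7 = 21
E: 3·4+5·3 = 27 | 4·6+3·1 = 27
J: 3·3+5·3 = 24 | 4·3+3·4 = 24
X: 3·2+5·0 = 6 | 4·0+3·2 = 6
T: 3·4+5·0 = 12 | 4·0+3·4 = 12
gcd(3,5,4,3) = 1

Coefficients: [3, 5, 4, 3]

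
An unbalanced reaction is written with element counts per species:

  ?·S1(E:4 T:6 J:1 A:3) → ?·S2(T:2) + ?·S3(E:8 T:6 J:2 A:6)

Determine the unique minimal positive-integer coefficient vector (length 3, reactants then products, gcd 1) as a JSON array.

Coefficients: [2, 3, 1]

E: 2·4 = 8 | 3·0+1·8 = 8
T: 2·6 = 12 | 3·2+1·6 = 12
J: 2·1 = 2 | 3·0+1·2 = 2
A: 2·3 = 6 | 3·0+1·6 = 6
gcd(2,3,1) = 1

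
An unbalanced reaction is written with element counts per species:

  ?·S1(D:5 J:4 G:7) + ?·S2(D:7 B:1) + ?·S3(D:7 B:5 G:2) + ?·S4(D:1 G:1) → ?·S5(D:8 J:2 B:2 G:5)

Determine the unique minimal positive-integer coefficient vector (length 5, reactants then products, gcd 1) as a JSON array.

Coefficients: [3, 2, 2, 5, 6]

D: 3·5+2·7+2·7+5·1 = 48 | 6·8 = 48
J: 3·4+2·0+2·0+5·0 = 12 | 6·2 = 12
B: 3·0+2·1+2·5+5·0 = 12 | 6·2 = 12
G: 3·7+2·0+2·2+5·1 = 30 | 6·5 = 30
gcd(3,2,2,5,6) = 1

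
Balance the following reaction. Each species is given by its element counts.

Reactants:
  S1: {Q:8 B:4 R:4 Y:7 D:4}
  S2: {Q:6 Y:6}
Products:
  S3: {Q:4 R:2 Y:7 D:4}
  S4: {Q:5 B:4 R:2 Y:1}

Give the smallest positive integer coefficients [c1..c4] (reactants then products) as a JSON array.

Coefficients: [6, 1, 6, 6]

Q: 6·8+1·6 = 54 | 6·4+6·5 = 54
B: 6·4+1·0 = 24 | 6·0+6·4 = 24
R: 6·4+1·0 = 24 | 6·2+6·2 = 24
Y: 6·7+1·6 = 48 | 6·7+6·1 = 48
D: 6·4+1·0 = 24 | 6·4+6·0 = 24
gcd(6,1,6,6) = 1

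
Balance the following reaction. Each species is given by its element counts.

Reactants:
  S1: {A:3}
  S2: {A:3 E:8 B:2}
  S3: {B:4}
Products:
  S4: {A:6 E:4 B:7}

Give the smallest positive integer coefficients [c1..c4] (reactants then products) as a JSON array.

A: 3·3+1·3+3·0 = 12 | 2·6 = 12
E: 3·0+1·8+3·0 = 8 | 2·4 = 8
B: 3·0+1·2+3·4 = 14 | 2·7 = 14
gcd(3,1,3,2) = 1

Coefficients: [3, 1, 3, 2]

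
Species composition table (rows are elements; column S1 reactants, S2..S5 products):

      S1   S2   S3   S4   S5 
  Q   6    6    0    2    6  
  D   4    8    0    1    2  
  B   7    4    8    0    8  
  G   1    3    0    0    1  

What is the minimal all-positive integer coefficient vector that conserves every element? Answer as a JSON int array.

Coefficients: [4, 1, 2, 6, 1]

Q: 4·6 = 24 | 1·6+2·0+6·2+1·6 = 24
D: 4·4 = 16 | 1·8+2·0+6·1+1·2 = 16
B: 4·7 = 28 | 1·4+2·8+6·0+1·8 = 28
G: 4·1 = 4 | 1·3+2·0+6·0+1·1 = 4
gcd(4,1,2,6,1) = 1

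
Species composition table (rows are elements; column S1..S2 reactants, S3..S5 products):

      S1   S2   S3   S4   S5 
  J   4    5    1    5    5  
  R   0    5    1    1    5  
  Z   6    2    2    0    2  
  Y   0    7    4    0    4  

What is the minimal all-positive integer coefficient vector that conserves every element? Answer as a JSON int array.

J: 1·4+4·5 = 24 | 4·1+1·5+3·5 = 24
R: 1·0+4·5 = 20 | 4·1+1·1+3·5 = 20
Z: 1·6+4·2 = 14 | 4·2+1·0+3·2 = 14
Y: 1·0+4·7 = 28 | 4·4+1·0+3·4 = 28
gcd(1,4,4,1,3) = 1

Coefficients: [1, 4, 4, 1, 3]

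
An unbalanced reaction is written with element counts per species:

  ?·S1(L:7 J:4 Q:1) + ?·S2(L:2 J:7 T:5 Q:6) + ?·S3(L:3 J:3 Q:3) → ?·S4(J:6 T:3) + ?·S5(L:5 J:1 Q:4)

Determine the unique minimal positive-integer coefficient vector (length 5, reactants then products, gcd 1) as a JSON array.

Coefficients: [3, 3, 1, 5, 6]

L: 3·7+3·2+1·3 = 30 | 5·0+6·5 = 30
J: 3·4+3·7+1·3 = 36 | 5·6+6·1 = 36
T: 3·0+3·5+1·0 = 15 | 5·3+6·0 = 15
Q: 3·1+3·6+1·3 = 24 | 5·0+6·4 = 24
gcd(3,3,1,5,6) = 1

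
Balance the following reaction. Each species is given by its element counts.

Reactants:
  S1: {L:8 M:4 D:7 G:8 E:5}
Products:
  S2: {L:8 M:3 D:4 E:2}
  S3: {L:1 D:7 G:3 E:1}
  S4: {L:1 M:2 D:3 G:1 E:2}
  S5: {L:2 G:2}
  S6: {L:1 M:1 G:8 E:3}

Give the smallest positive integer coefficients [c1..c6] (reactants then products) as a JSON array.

L: 6·8 = 48 | 4·8+2·1+4·1+3·2+4·1 = 48
M: 6·4 = 24 | 4·3+2·0+4·2+3·0+4·1 = 24
D: 6·7 = 42 | 4·4+2·7+4·3+3·0+4·0 = 42
G: 6·8 = 48 | 4·0+2·3+4·1+3·2+4·8 = 48
E: 6·5 = 30 | 4·2+2·1+4·2+3·0+4·3 = 30
gcd(6,4,2,4,3,4) = 1

Coefficients: [6, 4, 2, 4, 3, 4]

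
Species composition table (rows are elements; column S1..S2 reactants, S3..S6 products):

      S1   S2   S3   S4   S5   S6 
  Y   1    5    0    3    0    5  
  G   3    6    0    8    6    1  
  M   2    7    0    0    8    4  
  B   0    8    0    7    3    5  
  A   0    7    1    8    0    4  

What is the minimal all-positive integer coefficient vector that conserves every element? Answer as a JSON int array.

Y: 1·1+6·5 = 31 | 6·0+2·3+3·0+5·5 = 31
G: 1·3+6·6 = 39 | 6·0+2·8+3·6+5·1 = 39
M: 1·2+6·7 = 44 | 6·0+2·0+3·8+5·4 = 44
B: 1·0+6·8 = 48 | 6·0+2·7+3·3+5·5 = 48
A: 1·0+6·7 = 42 | 6·1+2·8+3·0+5·4 = 42
gcd(1,6,6,2,3,5) = 1

Coefficients: [1, 6, 6, 2, 3, 5]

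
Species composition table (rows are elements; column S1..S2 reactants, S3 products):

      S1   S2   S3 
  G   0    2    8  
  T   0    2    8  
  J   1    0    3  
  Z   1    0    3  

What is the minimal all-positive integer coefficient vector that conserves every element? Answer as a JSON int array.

Coefficients: [3, 4, 1]

G: 3·0+4·2 = 8 | 1·8 = 8
T: 3·0+4·2 = 8 | 1·8 = 8
J: 3·1+4·0 = 3 | 1·3 = 3
Z: 3·1+4·0 = 3 | 1·3 = 3
gcd(3,4,1) = 1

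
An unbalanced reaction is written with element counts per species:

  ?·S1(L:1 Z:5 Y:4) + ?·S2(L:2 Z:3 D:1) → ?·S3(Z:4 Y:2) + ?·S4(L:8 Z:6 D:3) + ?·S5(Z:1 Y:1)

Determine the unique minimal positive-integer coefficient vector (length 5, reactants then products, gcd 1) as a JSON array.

L: 4·1+6·2 = 16 | 5·0+2·8+6·0 = 16
Z: 4·5+6·3 = 38 | 5·4+2·6+6·1 = 38
Y: 4·4+6·0 = 16 | 5·2+2·0+6·1 = 16
D: 4·0+6·1 = 6 | 5·0+2·3+6·0 = 6
gcd(4,6,5,2,6) = 1

Coefficients: [4, 6, 5, 2, 6]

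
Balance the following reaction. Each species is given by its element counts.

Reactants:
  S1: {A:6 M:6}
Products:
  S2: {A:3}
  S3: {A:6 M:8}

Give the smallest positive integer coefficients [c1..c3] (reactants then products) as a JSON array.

A: 4·6 = 24 | 2·3+3·6 = 24
M: 4·6 = 24 | 2·0+3·8 = 24
gcd(4,2,3) = 1

Coefficients: [4, 2, 3]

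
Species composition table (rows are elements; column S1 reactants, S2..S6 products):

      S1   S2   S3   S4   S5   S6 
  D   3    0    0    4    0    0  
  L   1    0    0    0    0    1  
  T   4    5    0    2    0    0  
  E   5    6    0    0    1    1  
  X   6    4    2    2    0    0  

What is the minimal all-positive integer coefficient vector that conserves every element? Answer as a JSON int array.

Coefficients: [4, 2, 5, 3, 4, 4]

D: 4·3 = 12 | 2·0+5·0+3·4+4·0+4·0 = 12
L: 4·1 = 4 | 2·0+5·0+3·0+4·0+4·1 = 4
T: 4·4 = 16 | 2·5+5·0+3·2+4·0+4·0 = 16
E: 4·5 = 20 | 2·6+5·0+3·0+4·1+4·1 = 20
X: 4·6 = 24 | 2·4+5·2+3·2+4·0+4·0 = 24
gcd(4,2,5,3,4,4) = 1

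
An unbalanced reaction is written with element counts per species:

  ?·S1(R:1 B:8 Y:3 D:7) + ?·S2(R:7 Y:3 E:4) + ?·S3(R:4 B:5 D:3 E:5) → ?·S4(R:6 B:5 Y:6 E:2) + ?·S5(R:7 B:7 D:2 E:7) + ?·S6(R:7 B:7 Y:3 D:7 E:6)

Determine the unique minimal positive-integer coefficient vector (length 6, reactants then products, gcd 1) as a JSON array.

Coefficients: [3, 4, 6, 1, 2, 5]

R: 3·1+4·7+6·4 = 55 | 1·6+2·7+5·7 = 55
B: 3·8+4·0+6·5 = 54 | 1·5+2·7+5·7 = 54
Y: 3·3+4·3+6·0 = 21 | 1·6+2·0+5·3 = 21
D: 3·7+4·0+6·3 = 39 | 1·0+2·2+5·7 = 39
E: 3·0+4·4+6·5 = 46 | 1·2+2·7+5·6 = 46
gcd(3,4,6,1,2,5) = 1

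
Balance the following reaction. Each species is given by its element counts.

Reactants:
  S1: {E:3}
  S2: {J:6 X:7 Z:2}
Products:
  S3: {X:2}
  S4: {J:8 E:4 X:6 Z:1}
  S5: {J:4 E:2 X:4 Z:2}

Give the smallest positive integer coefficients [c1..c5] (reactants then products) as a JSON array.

J: 6·0+6·6 = 36 | 5·0+2·8+5·4 = 36
E: 6·3+6·0 = 18 | 5·0+2·4+5·2 = 18
X: 6·0+6·7 = 42 | 5·2+2·6+5·4 = 42
Z: 6·0+6·2 = 12 | 5·0+2·1+5·2 = 12
gcd(6,6,5,2,5) = 1

Coefficients: [6, 6, 5, 2, 5]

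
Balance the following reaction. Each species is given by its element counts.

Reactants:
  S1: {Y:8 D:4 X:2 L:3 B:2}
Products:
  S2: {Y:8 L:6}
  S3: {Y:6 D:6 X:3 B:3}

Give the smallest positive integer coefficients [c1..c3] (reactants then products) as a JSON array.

Coefficients: [6, 3, 4]

Y: 6·8 = 48 | 3·8+4·6 = 48
D: 6·4 = 24 | 3·0+4·6 = 24
X: 6·2 = 12 | 3·0+4·3 = 12
L: 6·3 = 18 | 3·6+4·0 = 18
B: 6·2 = 12 | 3·0+4·3 = 12
gcd(6,3,4) = 1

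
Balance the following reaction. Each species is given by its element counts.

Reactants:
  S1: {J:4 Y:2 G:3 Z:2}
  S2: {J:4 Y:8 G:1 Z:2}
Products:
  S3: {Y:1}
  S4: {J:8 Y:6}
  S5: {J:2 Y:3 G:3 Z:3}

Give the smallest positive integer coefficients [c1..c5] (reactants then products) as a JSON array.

J: 3·4+3·4 = 24 | 6·0+2·8+4·2 = 24
Y: 3·2+3·8 = 30 | 6·1+2·6+4·3 = 30
G: 3·3+3·1 = 12 | 6·0+2·0+4·3 = 12
Z: 3·2+3·2 = 12 | 6·0+2·0+4·3 = 12
gcd(3,3,6,2,4) = 1

Coefficients: [3, 3, 6, 2, 4]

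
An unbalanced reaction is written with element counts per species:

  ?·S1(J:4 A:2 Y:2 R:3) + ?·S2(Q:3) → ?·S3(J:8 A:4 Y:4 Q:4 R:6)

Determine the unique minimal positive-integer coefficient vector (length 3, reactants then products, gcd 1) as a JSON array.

Coefficients: [6, 4, 3]

J: 6·4+4·0 = 24 | 3·8 = 24
A: 6·2+4·0 = 12 | 3·4 = 12
Y: 6·2+4·0 = 12 | 3·4 = 12
Q: 6·0+4·3 = 12 | 3·4 = 12
R: 6·3+4·0 = 18 | 3·6 = 18
gcd(6,4,3) = 1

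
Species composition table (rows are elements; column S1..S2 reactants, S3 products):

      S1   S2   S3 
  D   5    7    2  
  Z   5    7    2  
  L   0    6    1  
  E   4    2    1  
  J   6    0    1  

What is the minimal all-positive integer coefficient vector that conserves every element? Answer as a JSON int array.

D: 1·5+1·7 = 12 | 6·2 = 12
Z: 1·5+1·7 = 12 | 6·2 = 12
L: 1·0+1·6 = 6 | 6·1 = 6
E: 1·4+1·2 = 6 | 6·1 = 6
J: 1·6+1·0 = 6 | 6·1 = 6
gcd(1,1,6) = 1

Coefficients: [1, 1, 6]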